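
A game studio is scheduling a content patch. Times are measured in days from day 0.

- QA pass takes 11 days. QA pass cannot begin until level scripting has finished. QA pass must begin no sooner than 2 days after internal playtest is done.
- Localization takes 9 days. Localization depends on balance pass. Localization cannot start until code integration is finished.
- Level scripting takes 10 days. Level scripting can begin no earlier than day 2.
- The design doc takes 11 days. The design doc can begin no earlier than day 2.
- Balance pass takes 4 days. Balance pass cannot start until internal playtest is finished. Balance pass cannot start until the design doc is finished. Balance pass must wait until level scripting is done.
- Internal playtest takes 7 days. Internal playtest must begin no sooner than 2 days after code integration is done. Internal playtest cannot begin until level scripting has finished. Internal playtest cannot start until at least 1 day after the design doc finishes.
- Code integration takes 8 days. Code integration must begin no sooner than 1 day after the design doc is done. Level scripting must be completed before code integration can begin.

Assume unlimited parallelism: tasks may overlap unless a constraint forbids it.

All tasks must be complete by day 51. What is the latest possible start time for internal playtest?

Localization has no dependents, so it just needs to finish by day 51. Starting by 51 − 9 = day 42 achieves that.
Balance pass must finish before localization (must start by day 42). With a 4-day duration, balance pass must start by 42 − 4 = day 38.
QA pass must finish by day 51; it takes 11 days, so it must start by 51 − 11 = day 40.
Internal playtest must finish in time for balance pass (must start by day 38); QA pass (must start by day 40, minus 2-day gap → day 38). The tightest is day 38, so internal playtest must start by 38 − 7 = day 31.

31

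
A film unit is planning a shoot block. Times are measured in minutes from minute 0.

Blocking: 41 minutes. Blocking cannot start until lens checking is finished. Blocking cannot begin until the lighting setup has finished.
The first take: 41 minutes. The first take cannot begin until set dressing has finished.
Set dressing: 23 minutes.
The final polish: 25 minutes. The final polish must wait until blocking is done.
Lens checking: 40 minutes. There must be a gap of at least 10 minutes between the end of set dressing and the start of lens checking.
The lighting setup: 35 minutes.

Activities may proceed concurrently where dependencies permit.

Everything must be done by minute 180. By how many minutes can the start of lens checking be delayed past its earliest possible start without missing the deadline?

Set dressing has no prerequisites, so it starts at minute 0 and finishes at minute 23.
After set dressing (finishes minute 23, plus 10-minute gap → minute 33), lens checking can start at minute 33 and finishes at minute 73.

Working backward from the deadline:
The final polish has no dependents, so it just needs to finish by minute 180. Starting by 180 − 25 = minute 155 achieves that.
Since the final polish (must start by minute 155) depends on it, blocking must finish by minute 155. Backing off its 41-minute duration gives a latest start of minute 114.
Lens checking feeds into blocking (must start by minute 114); so lens checking must finish by minute 114 and therefore start by minute 74.
So lens checking can start as early as minute 33 and as late as minute 74, giving 74 − 33 = 41 minutes of slack.

41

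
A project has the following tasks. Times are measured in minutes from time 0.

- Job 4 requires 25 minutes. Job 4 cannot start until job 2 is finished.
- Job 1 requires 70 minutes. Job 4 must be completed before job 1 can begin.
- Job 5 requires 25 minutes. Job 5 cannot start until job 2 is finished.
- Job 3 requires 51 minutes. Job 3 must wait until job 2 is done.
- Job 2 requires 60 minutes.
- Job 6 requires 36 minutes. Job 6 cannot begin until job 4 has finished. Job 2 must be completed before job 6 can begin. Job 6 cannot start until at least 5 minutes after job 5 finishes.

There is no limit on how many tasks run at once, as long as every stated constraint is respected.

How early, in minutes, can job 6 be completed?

126

Job 2 has no prerequisites, so it starts at minute 0 and finishes at minute 60.
Job 5 waits on job 2 (finishes minute 60), so it starts at minute 60 and finishes at 60 + 25 = minute 85.
Job 4 cannot begin until job 2 (finishes minute 60). It runs from minute 60 to 60 + 25 = minute 85.
For job 6: job 4 (finishes minute 85); job 2 (finishes minute 60); job 5 (finishes minute 85, plus 5-minute gap → minute 90). Taking the maximum gives a start of minute 90, and it finishes at 90 + 36 = minute 126.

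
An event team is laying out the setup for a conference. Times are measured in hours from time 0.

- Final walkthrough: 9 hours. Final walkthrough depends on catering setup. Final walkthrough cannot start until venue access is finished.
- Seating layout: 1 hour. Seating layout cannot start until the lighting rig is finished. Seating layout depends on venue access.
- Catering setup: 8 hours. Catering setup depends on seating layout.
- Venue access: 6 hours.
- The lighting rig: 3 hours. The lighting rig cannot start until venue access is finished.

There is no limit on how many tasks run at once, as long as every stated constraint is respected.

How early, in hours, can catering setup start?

Nothing blocks venue access, so it runs from hour 0 to hour 6.
The lighting rig cannot begin until venue access (finishes hour 6). It runs from hour 6 to 6 + 3 = hour 9.
Seating layout cannot start until the lighting rig (finishes hour 9); venue access (finishes hour 6). The controlling bound is hour 9, so seating layout finishes at 9 + 1 = hour 10.
Catering setup waits on seating layout (finishes hour 10), so the earliest it can start is hour 10.

10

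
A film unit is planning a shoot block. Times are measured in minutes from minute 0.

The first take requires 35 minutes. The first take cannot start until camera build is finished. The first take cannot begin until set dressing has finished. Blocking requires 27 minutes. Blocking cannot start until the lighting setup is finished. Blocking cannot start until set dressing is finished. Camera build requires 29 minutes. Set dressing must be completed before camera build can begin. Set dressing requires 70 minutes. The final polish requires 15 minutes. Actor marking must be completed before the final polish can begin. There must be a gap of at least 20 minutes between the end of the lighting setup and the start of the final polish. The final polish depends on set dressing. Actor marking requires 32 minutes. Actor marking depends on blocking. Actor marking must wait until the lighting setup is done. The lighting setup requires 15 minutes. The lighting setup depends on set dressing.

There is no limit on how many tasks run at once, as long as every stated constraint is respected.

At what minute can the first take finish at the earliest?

134

Set dressing has no prerequisites, so it starts at minute 0 and finishes at minute 70.
Camera build waits on set dressing (finishes minute 70), so it starts at minute 70 and finishes at 70 + 29 = minute 99.
The first take has to wait for camera build (finishes minute 99); set dressing (finishes minute 70). The latest of these is minute 99, so the first take runs minute 99 to 99 + 35 = minute 134.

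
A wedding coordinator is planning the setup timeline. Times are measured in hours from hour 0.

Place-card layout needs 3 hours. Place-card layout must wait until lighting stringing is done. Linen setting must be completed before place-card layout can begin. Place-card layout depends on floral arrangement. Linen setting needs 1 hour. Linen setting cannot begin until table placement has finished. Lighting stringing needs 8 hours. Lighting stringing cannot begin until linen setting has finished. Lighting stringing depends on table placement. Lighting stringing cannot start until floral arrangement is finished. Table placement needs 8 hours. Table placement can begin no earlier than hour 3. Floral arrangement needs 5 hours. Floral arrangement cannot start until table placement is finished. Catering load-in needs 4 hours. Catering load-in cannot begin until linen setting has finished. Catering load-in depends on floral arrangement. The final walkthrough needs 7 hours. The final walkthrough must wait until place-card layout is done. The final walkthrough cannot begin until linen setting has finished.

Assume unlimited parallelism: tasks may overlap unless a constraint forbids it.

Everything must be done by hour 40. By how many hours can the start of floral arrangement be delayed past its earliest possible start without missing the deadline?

After its own release at hour 3, table placement can start at hour 3 and finishes at hour 11.
Floral arrangement waits on table placement (finishes hour 11), so it starts at hour 11 and finishes at 11 + 5 = hour 16.

Working backward from the deadline:
The final walkthrough has no dependents, so it just needs to finish by hour 40. Starting by 40 − 7 = hour 33 achieves that.
Place-card layout must finish before the final walkthrough (must start by hour 33). With a 3-hour duration, place-card layout must start by 33 − 3 = hour 30.
Since place-card layout (must start by hour 30) depends on it, lighting stringing must finish by hour 30. Backing off its 8-hour duration gives a latest start of hour 22.
Catering load-in must finish by hour 40; it takes 4 hours, so it must start by 40 − 4 = hour 36.
Floral arrangement must finish in time for lighting stringing (must start by hour 22); catering load-in (must start by hour 36); place-card layout (must start by hour 30). The tightest is hour 22, so floral arrangement must start by 22 − 5 = hour 17.
So floral arrangement can start as early as hour 11 and as late as hour 17, giving 17 − 11 = 6 hours of slack.

6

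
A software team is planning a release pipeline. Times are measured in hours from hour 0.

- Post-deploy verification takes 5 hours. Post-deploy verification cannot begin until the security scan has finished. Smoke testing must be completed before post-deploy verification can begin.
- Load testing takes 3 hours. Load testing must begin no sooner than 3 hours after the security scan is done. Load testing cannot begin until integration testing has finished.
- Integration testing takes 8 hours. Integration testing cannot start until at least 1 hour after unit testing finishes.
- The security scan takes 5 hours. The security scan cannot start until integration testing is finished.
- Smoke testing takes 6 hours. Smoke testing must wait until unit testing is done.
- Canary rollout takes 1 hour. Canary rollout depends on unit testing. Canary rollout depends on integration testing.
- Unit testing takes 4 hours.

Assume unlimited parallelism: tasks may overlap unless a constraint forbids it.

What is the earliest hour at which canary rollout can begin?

13

Unit testing can start immediately at hour 0; it finishes at hour 4.
After unit testing (finishes hour 4, plus 1-hour gap → hour 5), integration testing can start at hour 5 and finishes at hour 13.
Canary rollout waits on unit testing (finishes hour 4); integration testing (finishes hour 13). The latest of these is hour 13, which is the earliest canary rollout can start.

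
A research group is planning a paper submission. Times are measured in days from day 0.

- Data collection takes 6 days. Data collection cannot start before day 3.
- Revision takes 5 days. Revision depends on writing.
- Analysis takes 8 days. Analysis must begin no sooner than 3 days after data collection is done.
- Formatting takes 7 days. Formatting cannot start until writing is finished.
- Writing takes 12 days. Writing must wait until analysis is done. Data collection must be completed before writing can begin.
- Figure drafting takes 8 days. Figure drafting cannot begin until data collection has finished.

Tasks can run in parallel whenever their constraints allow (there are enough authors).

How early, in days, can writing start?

20

Data collection waits on its own release at day 3, so it starts at day 3 and finishes at 3 + 6 = day 9.
After data collection (finishes day 9, plus 3-day gap → day 12), analysis can start at day 12 and finishes at day 20.
Writing waits on analysis (finishes day 20); data collection (finishes day 9). The latest of these is day 20, which is the earliest writing can start.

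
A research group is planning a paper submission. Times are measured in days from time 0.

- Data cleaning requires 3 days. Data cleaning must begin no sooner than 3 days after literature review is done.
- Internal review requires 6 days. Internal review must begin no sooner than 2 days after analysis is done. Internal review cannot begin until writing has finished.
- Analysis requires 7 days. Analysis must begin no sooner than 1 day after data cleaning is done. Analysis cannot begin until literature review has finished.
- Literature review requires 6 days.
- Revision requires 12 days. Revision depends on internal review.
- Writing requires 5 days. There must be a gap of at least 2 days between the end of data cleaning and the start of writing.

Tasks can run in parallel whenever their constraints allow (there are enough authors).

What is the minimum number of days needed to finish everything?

Nothing blocks literature review, so it runs from day 0 to day 6.
After literature review (finishes day 6, plus 3-day gap → day 9), data cleaning can start at day 9 and finishes at day 12.
After data cleaning (finishes day 12, plus 2-day gap → day 14), writing can start at day 14 and finishes at day 19.
Analysis cannot start until data cleaning (finishes day 12, plus 1-day gap → day 13); literature review (finishes day 6). The controlling bound is day 13, so analysis finishes at 13 + 7 = day 20.
Internal review needs all of analysis (finishes day 20, plus 2-day gap → day 22); writing (finishes day 19). That puts its earliest start at day 22; it finishes at 22 + 6 = day 28.
Revision cannot begin until internal review (finishes day 28). It runs from day 28 to 28 + 12 = day 40.
All tasks are finished once the last one completes. Finish times: Literature review at 6, Data cleaning at 12, Analysis at 20, Writing at 19, Internal review at 28, Revision at 40. The latest is day 40.

40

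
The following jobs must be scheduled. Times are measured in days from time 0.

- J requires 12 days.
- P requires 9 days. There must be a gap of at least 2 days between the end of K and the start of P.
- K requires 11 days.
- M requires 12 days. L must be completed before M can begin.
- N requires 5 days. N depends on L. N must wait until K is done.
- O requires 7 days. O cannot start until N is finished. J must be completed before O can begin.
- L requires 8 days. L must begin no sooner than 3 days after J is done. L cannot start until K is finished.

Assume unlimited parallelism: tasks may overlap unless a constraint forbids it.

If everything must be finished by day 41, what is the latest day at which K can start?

M has no dependents, so it just needs to finish by day 41. Starting by 41 − 12 = day 29 achieves that.
To finish by day 41, O (duration 7) must start no later than day 34.
Since O (must start by day 34) depends on it, N must finish by day 34. Backing off its 5-day duration gives a latest start of day 29.
L must finish in time for M (must start by day 29); N (must start by day 29). The tightest is day 29, so L must start by 29 − 8 = day 21.
Nothing follows P; the deadline of day 41 is its only limit. It must start by 41 − 9 = day 32.
For K: L (must start by day 21); N (must start by day 29); P (must start by day 32, minus 2-day gap → day 30). The most restrictive is day 21; with an 11-day duration, K must start by day 10.

10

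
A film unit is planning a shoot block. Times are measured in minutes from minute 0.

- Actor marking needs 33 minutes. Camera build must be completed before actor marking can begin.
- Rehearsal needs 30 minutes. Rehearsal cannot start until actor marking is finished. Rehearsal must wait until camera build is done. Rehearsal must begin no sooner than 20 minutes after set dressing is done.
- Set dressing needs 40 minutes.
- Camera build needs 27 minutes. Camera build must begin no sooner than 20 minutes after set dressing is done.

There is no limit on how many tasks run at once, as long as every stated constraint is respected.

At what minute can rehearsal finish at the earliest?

150

Set dressing can start immediately at minute 0; it finishes at minute 40.
Camera build cannot begin until set dressing (finishes minute 40, plus 20-minute gap → minute 60). It runs from minute 60 to 60 + 27 = minute 87.
Actor marking waits on camera build (finishes minute 87), so it starts at minute 87 and finishes at 87 + 33 = minute 120.
Rehearsal cannot start until actor marking (finishes minute 120); camera build (finishes minute 87); set dressing (finishes minute 40, plus 20-minute gap → minute 60). The controlling bound is minute 120, so rehearsal finishes at 120 + 30 = minute 150.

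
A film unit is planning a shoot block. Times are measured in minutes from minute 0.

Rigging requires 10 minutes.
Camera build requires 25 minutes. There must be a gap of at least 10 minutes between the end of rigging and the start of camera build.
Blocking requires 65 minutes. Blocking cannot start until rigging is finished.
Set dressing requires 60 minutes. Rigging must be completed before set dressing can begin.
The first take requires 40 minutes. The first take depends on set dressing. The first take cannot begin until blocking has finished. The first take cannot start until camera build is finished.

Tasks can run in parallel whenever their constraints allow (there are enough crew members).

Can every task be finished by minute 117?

Yes

Rigging can start immediately at minute 0; it finishes at minute 10.
Blocking waits on rigging (finishes minute 10), so it starts at minute 10 and finishes at 10 + 65 = minute 75.
After rigging (finishes minute 10, plus 10-minute gap → minute 20), camera build can start at minute 20 and finishes at minute 45.
Set dressing cannot begin until rigging (finishes minute 10). It runs from minute 10 to 10 + 60 = minute 70.
The first take has to wait for set dressing (finishes minute 70); blocking (finishes minute 75); camera build (finishes minute 45). The latest of these is minute 75, so the first take runs minute 75 to 75 + 40 = minute 115.
Every task is finished by minute 115, which is no later than the deadline of 117, so the schedule is feasible.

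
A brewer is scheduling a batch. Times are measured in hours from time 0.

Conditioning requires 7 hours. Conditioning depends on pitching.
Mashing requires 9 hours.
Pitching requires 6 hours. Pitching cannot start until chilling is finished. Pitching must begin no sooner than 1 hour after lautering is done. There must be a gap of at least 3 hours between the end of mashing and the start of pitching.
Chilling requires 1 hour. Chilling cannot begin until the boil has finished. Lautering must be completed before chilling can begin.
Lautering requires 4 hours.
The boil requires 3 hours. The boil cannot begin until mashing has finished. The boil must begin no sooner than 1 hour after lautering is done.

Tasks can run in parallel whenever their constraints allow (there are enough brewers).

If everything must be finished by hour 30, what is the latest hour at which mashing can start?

Conditioning has no dependents, so it just needs to finish by hour 30. Starting by 30 − 7 = hour 23 achieves that.
Pitching feeds into conditioning (must start by hour 23); so pitching must finish by hour 23 and therefore start by hour 17.
Chilling has to be done before pitching (must start by hour 17). That means finishing by hour 17, i.e. starting by 17 − 1 = hour 16.
The boil must finish before chilling (must start by hour 16). With a 3-hour duration, the boil must start by 16 − 3 = hour 13.
Mashing must finish in time for the boil (must start by hour 13); pitching (must start by hour 17, minus 3-hour gap → hour 14). The tightest is hour 13, so mashing must start by 13 − 9 = hour 4.

4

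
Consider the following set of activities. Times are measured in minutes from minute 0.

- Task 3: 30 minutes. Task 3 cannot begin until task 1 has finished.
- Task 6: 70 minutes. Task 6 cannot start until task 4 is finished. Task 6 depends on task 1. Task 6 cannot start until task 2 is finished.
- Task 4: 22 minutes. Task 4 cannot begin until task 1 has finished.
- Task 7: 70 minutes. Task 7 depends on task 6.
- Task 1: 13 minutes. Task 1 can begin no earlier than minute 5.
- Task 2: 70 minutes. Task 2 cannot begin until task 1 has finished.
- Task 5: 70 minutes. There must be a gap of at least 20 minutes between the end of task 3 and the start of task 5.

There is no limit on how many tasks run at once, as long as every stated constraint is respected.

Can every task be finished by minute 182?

No

Task 1 waits on its own release at minute 5, so it starts at minute 5 and finishes at 5 + 13 = minute 18.
Task 4 waits on task 1 (finishes minute 18), so it starts at minute 18 and finishes at 18 + 22 = minute 40.
After task 1 (finishes minute 18), task 3 can start at minute 18 and finishes at minute 48.
Task 5 waits on task 3 (finishes minute 48, plus 20-minute gap → minute 68), so it starts at minute 68 and finishes at 68 + 70 = minute 138.
After task 1 (finishes minute 18), task 2 can start at minute 18 and finishes at minute 88.
Task 6 has to wait for task 4 (finishes minute 40); task 1 (finishes minute 18); task 2 (finishes minute 88). The latest of these is minute 88, so task 6 runs minute 88 to 88 + 70 = minute 158.
Task 7 waits on task 6 (finishes minute 158), so it starts at minute 158 and finishes at 158 + 70 = minute 228.
The earliest everything can be done is minute 228, which is after the deadline of 182, so it is not possible.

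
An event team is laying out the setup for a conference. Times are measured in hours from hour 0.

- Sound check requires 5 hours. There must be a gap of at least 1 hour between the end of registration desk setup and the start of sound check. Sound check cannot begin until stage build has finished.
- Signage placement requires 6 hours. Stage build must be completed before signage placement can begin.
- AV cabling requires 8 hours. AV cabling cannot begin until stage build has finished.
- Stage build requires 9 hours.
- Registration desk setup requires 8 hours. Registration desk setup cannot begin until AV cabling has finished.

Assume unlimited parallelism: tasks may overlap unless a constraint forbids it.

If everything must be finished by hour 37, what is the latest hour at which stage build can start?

Nothing follows sound check; the deadline of hour 37 is its only limit. It must start by 37 − 5 = hour 32.
Registration desk setup has to be done before sound check (must start by hour 32, minus 1-hour gap → hour 31). That means finishing by hour 31, i.e. starting by 31 − 8 = hour 23.
AV cabling must finish before registration desk setup (must start by hour 23). With an 8-hour duration, AV cabling must start by 23 − 8 = hour 15.
To finish by hour 37, signage placement (duration 6) must start no later than hour 31.
Stage build must finish in time for AV cabling (must start by hour 15); signage placement (must start by hour 31); sound check (must start by hour 32). The tightest is hour 15, so stage build must start by 15 − 9 = hour 6.

6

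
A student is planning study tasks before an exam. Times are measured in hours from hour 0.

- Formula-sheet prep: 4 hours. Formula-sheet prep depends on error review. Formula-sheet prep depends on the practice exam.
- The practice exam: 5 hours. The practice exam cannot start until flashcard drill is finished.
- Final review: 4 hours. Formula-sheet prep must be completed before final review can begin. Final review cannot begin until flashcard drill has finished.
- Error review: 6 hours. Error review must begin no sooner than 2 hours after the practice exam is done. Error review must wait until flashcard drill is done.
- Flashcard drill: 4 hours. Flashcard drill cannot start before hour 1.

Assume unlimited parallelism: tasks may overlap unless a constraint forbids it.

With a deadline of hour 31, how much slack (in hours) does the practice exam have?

5

Flashcard drill cannot begin until its own release at hour 1. It runs from hour 1 to 1 + 4 = hour 5.
The practice exam waits on flashcard drill (finishes hour 5), so it starts at hour 5 and finishes at 5 + 5 = hour 10.

Working backward from the deadline:
Final review has no dependents, so it just needs to finish by hour 31. Starting by 31 − 4 = hour 27 achieves that.
Formula-sheet prep has to be done before final review (must start by hour 27). That means finishing by hour 27, i.e. starting by 27 − 4 = hour 23.
Error review feeds into formula-sheet prep (must start by hour 23); so error review must finish by hour 23 and therefore start by hour 17.
The practice exam feeds error review (must start by hour 17, minus 2-hour gap → hour 15); formula-sheet prep (must start by hour 23). Taking the minimum, the practice exam must finish by hour 15 and start by 15 − 5 = hour 10.
So the practice exam can start as early as hour 5 and as late as hour 10, giving 10 − 5 = 5 hours of slack.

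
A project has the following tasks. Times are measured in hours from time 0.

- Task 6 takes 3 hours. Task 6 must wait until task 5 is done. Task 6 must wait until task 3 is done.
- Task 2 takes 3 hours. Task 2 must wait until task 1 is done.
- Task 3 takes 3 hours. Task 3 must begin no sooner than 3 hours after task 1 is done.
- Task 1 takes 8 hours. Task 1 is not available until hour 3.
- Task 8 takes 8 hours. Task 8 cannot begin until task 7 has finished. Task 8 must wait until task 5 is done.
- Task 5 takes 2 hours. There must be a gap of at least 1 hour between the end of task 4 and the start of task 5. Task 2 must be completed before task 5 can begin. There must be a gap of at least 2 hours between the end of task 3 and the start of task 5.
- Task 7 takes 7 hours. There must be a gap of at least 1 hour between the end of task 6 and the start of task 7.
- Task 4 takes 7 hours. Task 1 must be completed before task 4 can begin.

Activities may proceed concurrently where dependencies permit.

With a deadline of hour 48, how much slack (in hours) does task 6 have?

8

After its own release at hour 3, task 1 can start at hour 3 and finishes at hour 11.
Task 4 cannot begin until task 1 (finishes hour 11). It runs from hour 11 to 11 + 7 = hour 18.
Task 3 waits on task 1 (finishes hour 11, plus 3-hour gap → hour 14), so it starts at hour 14 and finishes at 14 + 3 = hour 17.
Task 2 waits on task 1 (finishes hour 11), so it starts at hour 11 and finishes at 11 + 3 = hour 14.
For task 5: task 4 (finishes hour 18, plus 1-hour gap → hour 19); task 2 (finishes hour 14); task 3 (finishes hour 17, plus 2-hour gap → hour 19). Taking the maximum gives a start of hour 19, and it finishes at 19 + 2 = hour 21.
Task 6 needs all of task 5 (finishes hour 21); task 3 (finishes hour 17). That puts its earliest start at hour 21; it finishes at 21 + 3 = hour 24.

Working backward from the deadline:
To finish by hour 48, task 8 (duration 8) must start no later than hour 40.
Task 7 feeds into task 8 (must start by hour 40); so task 7 must finish by hour 40 and therefore start by hour 33.
Since task 7 (must start by hour 33, minus 1-hour gap → hour 32) depends on it, task 6 must finish by hour 32. Backing off its 3-hour duration gives a latest start of hour 29.
So task 6 can start as early as hour 21 and as late as hour 29, giving 29 − 21 = 8 hours of slack.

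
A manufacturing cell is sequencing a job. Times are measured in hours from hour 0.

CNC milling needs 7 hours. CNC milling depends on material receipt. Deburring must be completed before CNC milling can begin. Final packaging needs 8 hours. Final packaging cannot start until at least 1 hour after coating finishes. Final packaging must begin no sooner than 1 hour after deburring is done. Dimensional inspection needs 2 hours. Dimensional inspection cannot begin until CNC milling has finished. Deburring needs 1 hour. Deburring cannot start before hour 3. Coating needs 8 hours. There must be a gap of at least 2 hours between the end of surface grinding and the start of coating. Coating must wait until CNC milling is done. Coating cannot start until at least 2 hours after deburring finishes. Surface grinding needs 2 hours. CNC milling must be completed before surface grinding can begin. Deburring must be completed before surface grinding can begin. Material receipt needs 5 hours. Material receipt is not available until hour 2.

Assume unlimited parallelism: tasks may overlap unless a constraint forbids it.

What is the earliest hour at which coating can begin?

18

Deburring cannot begin until its own release at hour 3. It runs from hour 3 to 3 + 1 = hour 4.
Material receipt cannot begin until its own release at hour 2. It runs from hour 2 to 2 + 5 = hour 7.
CNC milling has to wait for material receipt (finishes hour 7); deburring (finishes hour 4). The latest of these is hour 7, so CNC milling runs hour 7 to 7 + 7 = hour 14.
For surface grinding: CNC milling (finishes hour 14); deburring (finishes hour 4). Taking the maximum gives a start of hour 14, and it finishes at 14 + 2 = hour 16.
Coating waits on surface grinding (finishes hour 16, plus 2-hour gap → hour 18); CNC milling (finishes hour 14); deburring (finishes hour 4, plus 2-hour gap → hour 6). The latest of these is hour 18, which is the earliest coating can start.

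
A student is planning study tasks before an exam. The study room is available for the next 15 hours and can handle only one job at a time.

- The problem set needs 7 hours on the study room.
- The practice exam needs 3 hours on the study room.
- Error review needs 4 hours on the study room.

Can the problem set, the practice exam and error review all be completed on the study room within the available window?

Yes

Running back to back, the jobs need 7 + 3 + 4 = 14 hours on the study room.
Since 14 ≤ 15, they fit within the window.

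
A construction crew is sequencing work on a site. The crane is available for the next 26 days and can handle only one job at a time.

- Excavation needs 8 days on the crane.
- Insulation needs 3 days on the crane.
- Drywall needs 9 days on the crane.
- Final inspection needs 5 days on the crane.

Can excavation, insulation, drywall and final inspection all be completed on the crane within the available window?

Yes

Running back to back, the jobs need 8 + 3 + 9 + 5 = 25 days on the crane.
Since 25 ≤ 26, they fit within the window.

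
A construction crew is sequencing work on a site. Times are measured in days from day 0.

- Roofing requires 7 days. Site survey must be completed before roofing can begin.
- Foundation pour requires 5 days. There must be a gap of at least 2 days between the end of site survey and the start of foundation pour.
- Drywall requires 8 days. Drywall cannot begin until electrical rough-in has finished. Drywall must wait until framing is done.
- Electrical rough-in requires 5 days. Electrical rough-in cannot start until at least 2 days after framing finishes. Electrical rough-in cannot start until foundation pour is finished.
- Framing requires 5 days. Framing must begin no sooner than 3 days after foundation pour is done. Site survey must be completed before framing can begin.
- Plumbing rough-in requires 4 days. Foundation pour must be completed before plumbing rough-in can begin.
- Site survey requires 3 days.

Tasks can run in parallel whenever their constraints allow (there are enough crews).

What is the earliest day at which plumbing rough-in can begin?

Site survey can start immediately at day 0; it finishes at day 3.
Foundation pour waits on site survey (finishes day 3, plus 2-day gap → day 5), so it starts at day 5 and finishes at 5 + 5 = day 10.
Plumbing rough-in waits on foundation pour (finishes day 10), so the earliest it can start is day 10.

10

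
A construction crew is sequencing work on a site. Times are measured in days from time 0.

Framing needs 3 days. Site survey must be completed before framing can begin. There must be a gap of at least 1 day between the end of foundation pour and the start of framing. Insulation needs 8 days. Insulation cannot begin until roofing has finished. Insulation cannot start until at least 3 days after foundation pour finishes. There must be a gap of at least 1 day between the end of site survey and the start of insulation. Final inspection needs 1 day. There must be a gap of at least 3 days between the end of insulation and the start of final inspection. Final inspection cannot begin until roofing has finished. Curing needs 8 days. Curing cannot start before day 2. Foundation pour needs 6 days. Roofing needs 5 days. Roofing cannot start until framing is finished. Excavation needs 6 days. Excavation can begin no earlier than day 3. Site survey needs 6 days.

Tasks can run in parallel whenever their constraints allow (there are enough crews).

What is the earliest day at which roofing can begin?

Foundation pour can start immediately at day 0; it finishes at day 6.
Site survey has no prerequisites, so it starts at day 0 and finishes at day 6.
Framing has to wait for site survey (finishes day 6); foundation pour (finishes day 6, plus 1-day gap → day 7). The latest of these is day 7, so framing runs day 7 to 7 + 3 = day 10.
Roofing waits on framing (finishes day 10), so the earliest it can start is day 10.

10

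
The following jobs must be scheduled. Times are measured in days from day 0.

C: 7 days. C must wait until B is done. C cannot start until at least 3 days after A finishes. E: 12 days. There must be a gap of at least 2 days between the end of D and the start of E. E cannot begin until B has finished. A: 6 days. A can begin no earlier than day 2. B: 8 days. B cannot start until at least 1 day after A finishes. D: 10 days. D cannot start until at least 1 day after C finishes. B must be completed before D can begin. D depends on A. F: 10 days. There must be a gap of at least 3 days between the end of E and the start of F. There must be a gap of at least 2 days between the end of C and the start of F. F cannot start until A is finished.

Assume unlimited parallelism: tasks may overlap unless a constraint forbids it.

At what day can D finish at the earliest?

After its own release at day 2, A can start at day 2 and finishes at day 8.
B cannot begin until A (finishes day 8, plus 1-day gap → day 9). It runs from day 9 to 9 + 8 = day 17.
C has to wait for B (finishes day 17); A (finishes day 8, plus 3-day gap → day 11). The latest of these is day 17, so C runs day 17 to 17 + 7 = day 24.
D has to wait for C (finishes day 24, plus 1-day gap → day 25); B (finishes day 17); A (finishes day 8). The latest of these is day 25, so D runs day 25 to 25 + 10 = day 35.

35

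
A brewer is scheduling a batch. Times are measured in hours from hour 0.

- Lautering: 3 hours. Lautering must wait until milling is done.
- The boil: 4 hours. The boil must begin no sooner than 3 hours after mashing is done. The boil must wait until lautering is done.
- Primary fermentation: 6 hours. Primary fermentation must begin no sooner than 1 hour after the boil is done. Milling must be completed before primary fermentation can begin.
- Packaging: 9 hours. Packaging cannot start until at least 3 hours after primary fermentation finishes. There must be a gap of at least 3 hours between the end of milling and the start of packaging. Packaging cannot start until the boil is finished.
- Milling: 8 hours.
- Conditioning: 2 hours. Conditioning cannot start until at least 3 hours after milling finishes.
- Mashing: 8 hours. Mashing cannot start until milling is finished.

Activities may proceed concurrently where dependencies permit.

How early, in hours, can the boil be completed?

Milling has no prerequisites, so it starts at hour 0 and finishes at hour 8.
After milling (finishes hour 8), lautering can start at hour 8 and finishes at hour 11.
Mashing cannot begin until milling (finishes hour 8). It runs from hour 8 to 8 + 8 = hour 16.
The boil has to wait for mashing (finishes hour 16, plus 3-hour gap → hour 19); lautering (finishes hour 11). The latest of these is hour 19, so the boil runs hour 19 to 19 + 4 = hour 23.

23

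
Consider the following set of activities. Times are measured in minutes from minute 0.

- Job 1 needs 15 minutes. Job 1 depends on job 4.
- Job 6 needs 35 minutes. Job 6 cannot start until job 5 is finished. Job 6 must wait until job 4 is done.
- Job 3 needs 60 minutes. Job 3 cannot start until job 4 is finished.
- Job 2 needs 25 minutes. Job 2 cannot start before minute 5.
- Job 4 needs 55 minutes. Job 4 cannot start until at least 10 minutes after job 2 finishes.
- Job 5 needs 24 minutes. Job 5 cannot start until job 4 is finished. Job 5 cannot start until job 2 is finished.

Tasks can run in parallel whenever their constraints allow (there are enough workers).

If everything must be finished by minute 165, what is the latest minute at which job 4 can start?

50

Nothing follows job 1; the deadline of minute 165 is its only limit. It must start by 165 − 15 = minute 150.
Job 3 has no dependents, so it just needs to finish by minute 165. Starting by 165 − 60 = minute 105 achieves that.
Job 6 must finish by minute 165; it takes 35 minutes, so it must start by 165 − 35 = minute 130.
Job 5 must finish before job 6 (must start by minute 130). With a 24-minute duration, job 5 must start by 130 − 24 = minute 106.
Job 4 feeds job 1 (must start by minute 150); job 3 (must start by minute 105); job 5 (must start by minute 106); job 6 (must start by minute 130). Taking the minimum, job 4 must finish by minute 105 and start by 105 − 55 = minute 50.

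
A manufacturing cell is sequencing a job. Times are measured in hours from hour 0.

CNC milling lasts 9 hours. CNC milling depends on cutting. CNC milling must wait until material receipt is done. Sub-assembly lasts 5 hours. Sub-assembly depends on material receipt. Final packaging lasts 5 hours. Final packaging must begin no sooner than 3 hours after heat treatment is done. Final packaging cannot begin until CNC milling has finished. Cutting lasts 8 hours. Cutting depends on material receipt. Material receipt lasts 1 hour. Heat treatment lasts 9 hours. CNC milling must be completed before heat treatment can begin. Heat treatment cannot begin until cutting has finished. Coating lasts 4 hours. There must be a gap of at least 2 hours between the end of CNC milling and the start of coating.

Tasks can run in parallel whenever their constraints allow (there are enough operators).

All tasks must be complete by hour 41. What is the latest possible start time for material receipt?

Final packaging has no dependents, so it just needs to finish by hour 41. Starting by 41 − 5 = hour 36 achieves that.
Heat treatment feeds into final packaging (must start by hour 36, minus 3-hour gap → hour 33); so heat treatment must finish by hour 33 and therefore start by hour 24.
To finish by hour 41, coating (duration 4) must start no later than hour 37.
CNC milling must finish in time for heat treatment (must start by hour 24); coating (must start by hour 37, minus 2-hour gap → hour 35); final packaging (must start by hour 36). The tightest is hour 24, so CNC milling must start by 24 − 9 = hour 15.
Cutting must finish in time for CNC milling (must start by hour 15); heat treatment (must start by hour 24). The tightest is hour 15, so cutting must start by 15 − 8 = hour 7.
Sub-assembly must finish by hour 41; it takes 5 hours, so it must start by 41 − 5 = hour 36.
Material receipt feeds cutting (must start by hour 7); CNC milling (must start by hour 15); sub-assembly (must start by hour 36). Taking the minimum, material receipt must finish by hour 7 and start by 7 − 1 = hour 6.

6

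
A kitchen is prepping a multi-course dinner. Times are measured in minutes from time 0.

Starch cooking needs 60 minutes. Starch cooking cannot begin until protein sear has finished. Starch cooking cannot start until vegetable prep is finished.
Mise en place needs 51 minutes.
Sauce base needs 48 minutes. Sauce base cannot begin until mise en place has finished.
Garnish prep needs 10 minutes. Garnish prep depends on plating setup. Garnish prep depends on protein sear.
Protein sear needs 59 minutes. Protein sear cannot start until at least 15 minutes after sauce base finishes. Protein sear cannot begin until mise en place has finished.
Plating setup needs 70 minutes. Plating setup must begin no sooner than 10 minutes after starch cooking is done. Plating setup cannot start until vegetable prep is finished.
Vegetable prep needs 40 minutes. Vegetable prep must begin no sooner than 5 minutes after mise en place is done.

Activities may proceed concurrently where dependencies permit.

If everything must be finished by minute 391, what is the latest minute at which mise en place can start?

68

Garnish prep has no dependents, so it just needs to finish by minute 391. Starting by 391 − 10 = minute 381 achieves that.
Plating setup has to be done before garnish prep (must start by minute 381). That means finishing by minute 381, i.e. starting by 381 − 70 = minute 311.
Starch cooking has to be done before plating setup (must start by minute 311, minus 10-minute gap → minute 301). That means finishing by minute 301, i.e. starting by 301 − 60 = minute 241.
Protein sear has several dependents: starch cooking (must start by minute 241); garnish prep (must start by minute 381). The earliest of those limits is minute 241, so protein sear must start by 241 − 59 = minute 182.
Sauce base must finish before protein sear (must start by minute 182, minus 15-minute gap → minute 167). With a 48-minute duration, sauce base must start by 167 − 48 = minute 119.
Vegetable prep feeds starch cooking (must start by minute 241); plating setup (must start by minute 311). Taking the minimum, vegetable prep must finish by minute 241 and start by 241 − 40 = minute 201.
Mise en place feeds sauce base (must start by minute 119); protein sear (must start by minute 182); vegetable prep (must start by minute 201, minus 5-minute gap → minute 196). Taking the minimum, mise en place must finish by minute 119 and start by 119 − 51 = minute 68.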